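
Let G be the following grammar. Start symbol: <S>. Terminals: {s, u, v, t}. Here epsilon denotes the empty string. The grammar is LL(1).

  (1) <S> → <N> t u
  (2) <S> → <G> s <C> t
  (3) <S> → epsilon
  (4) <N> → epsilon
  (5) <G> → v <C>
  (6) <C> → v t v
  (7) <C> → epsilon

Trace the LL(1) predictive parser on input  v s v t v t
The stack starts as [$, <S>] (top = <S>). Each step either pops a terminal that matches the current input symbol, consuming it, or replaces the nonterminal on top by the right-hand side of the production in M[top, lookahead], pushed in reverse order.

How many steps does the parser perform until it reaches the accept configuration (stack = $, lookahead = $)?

10

      Stack            Input          Action
   1  $ <S>            v s v t v t $  expand <S> → <G> s <C> t
   2  $ t <C> s <G>    v s v t v t $  expand <G> → v <C>
   3  $ t <C> s <C> v  v s v t v t $  match v
   4  $ t <C> s <C>    s v t v t $    expand <C> → epsilon
   5  $ t <C> s        s v t v t $    match s
   6  $ t <C>          v t v t $      expand <C> → v t v
   7  $ t v t v        v t v t $      match v
   8  $ t v t          t v t $        match t
   9  $ t v            v t $          match v
  10  $ t              t $            match t
Accept reached after 10 steps.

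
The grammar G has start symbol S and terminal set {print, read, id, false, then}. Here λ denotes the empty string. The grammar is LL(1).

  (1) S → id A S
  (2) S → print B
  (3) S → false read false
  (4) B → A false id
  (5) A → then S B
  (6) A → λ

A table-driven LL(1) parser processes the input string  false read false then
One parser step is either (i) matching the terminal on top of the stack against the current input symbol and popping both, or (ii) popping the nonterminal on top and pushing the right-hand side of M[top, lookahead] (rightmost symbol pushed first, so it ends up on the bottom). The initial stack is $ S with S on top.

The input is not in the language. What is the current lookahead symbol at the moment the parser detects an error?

step 1: stack=$ S  input=false read false then $  — expand S → false read false
step 2: stack=$ false read false  input=false read false then $  — match false
step 3: stack=$ false read  input=read false then $  — match read
step 4: stack=$ false  input=false then $  — match false
step 5: stack=$  input=then $  — error: stack empty but input remains

then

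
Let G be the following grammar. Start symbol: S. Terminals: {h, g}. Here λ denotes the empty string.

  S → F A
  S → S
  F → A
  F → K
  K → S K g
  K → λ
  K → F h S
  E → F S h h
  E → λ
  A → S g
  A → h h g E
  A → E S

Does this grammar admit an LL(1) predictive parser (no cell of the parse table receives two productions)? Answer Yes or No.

No

FIRST(S) = {h}
FIRST(F) = {λ, h}
FIRST(K) = {λ, h}
FIRST(E) = {λ, h}
FIRST(A) = {h}
FOLLOW(S) = {$, g, h}
FOLLOW(F) = {h}
FOLLOW(K) = {g, h}
FOLLOW(E) = {$, g, h}
FOLLOW(A) = {$, g, h}
Cell M[A, h] receives both A → S g and A → h h g E and A → E S — the grammar is not LL(1).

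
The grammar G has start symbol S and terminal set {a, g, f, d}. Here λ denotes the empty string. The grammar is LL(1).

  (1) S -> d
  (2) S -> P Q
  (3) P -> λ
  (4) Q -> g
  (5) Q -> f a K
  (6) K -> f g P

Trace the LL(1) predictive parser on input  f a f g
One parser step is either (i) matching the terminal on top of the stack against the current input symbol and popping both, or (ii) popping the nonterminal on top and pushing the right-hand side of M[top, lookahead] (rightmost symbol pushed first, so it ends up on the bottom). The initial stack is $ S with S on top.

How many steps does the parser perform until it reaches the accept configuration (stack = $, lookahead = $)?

9

     Stack    Input      Action
  1  $ S      f a f g $  expand S -> P Q
  2  $ Q P    f a f g $  expand P -> λ
  3  $ Q      f a f g $  expand Q -> f a K
  4  $ K a f  f a f g $  match f
  5  $ K a    a f g $    match a
  6  $ K      f g $      expand K -> f g P
  7  $ P g f  f g $      match f
  8  $ P g    g $        match g
  9  $ P      $          expand P -> λ
Accept reached after 9 steps.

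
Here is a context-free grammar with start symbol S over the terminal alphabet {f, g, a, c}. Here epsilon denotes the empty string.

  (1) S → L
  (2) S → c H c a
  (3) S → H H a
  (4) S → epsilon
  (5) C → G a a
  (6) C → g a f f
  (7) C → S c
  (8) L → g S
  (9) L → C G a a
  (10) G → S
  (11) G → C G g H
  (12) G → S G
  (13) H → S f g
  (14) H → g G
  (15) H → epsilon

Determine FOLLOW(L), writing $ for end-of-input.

{$, a, c, f, g}

FIRST(S) = {epsilon, a, c, f, g}  (via L, H H a)
FIRST(H) = {epsilon, a, c, f, g}  (via S f g)
FIRST(C) = {a, c, f, g}  (via G a a, S c)
FIRST(L) = {a, c, f, g}  (via C G a a)
FIRST(G) = {epsilon, a, c, f, g}  (via S, C G g H, S G)
FOLLOW(S) includes $ since S is the start symbol.
FOLLOW(C): in L→C G a a, C is followed by G a a with FIRST {a, c, f, g}; in G→C G g H, C is followed by G g H with FIRST {a, c, f, g}. Thus FOLLOW(C) = {a, c, f, g}.
FOLLOW(S): in C→S c, S is followed by c with FIRST {c}; in L→g S, the suffix after S is empty, so FOLLOW(S) ⊇ FOLLOW(L) = {$, a, c, f, g}; in G→S, the suffix after S is empty, so FOLLOW(S) ⊇ FOLLOW(G) = {a, c, f, g}; in G→S G, S is followed by G with FIRST {epsilon, a, c, f, g}; in G→S G, the suffix after S is nullable, so FOLLOW(S) ⊇ FOLLOW(G) = {a, c, f, g}; in H→S f g, S is followed by f g with FIRST {f}. Thus FOLLOW(S) = {$, a, c, f, g}.
FOLLOW(L): in S→L, the suffix after L is empty, so FOLLOW(L) ⊇ FOLLOW(S) = {$, a, c, f, g}. Thus FOLLOW(L) = {$, a, c, f, g}.
FOLLOW(G): in C→G a a, G is followed by a a with FIRST {a}; in L→C G a a, G is followed by a a with FIRST {a}; in G→C G g H, G is followed by g H with FIRST {g}; in G→S G, the suffix after G is empty (adds nothing new); in H→g G, the suffix after G is empty, so FOLLOW(G) ⊇ FOLLOW(H) = {a, c, f, g}. Thus FOLLOW(G) = {a, c, f, g}.
FOLLOW(H): in S→c H c a, H is followed by c a with FIRST {c}; in S→H H a (occurrence 1), H is followed by H a with FIRST {a, c, f, g}; in S→H H a (occurrence 2), H is followed by a with FIRST {a}; in G→C G g H, the suffix after H is empty, so FOLLOW(H) ⊇ FOLLOW(G) = {a, c, f, g}. Thus FOLLOW(H) = {a, c, f, g}.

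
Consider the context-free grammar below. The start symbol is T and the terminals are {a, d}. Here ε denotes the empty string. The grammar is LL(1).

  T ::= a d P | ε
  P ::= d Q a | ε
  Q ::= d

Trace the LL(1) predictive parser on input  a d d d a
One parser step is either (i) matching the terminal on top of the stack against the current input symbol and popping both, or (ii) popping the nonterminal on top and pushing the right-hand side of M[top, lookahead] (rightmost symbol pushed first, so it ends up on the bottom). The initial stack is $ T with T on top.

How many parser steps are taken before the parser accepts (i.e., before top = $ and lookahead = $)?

8

step 1: stack=$ T  input=a d d d a $  — expand T ::= a d P
step 2: stack=$ P d a  input=a d d d a $  — match a
step 3: stack=$ P d  input=d d d a $  — match d
step 4: stack=$ P  input=d d a $  — expand P ::= d Q a
step 5: stack=$ a Q d  input=d d a $  — match d
step 6: stack=$ a Q  input=d a $  — expand Q ::= d
step 7: stack=$ a d  input=d a $  — match d
step 8: stack=$ a  input=a $  — match a
Accept reached after 8 steps.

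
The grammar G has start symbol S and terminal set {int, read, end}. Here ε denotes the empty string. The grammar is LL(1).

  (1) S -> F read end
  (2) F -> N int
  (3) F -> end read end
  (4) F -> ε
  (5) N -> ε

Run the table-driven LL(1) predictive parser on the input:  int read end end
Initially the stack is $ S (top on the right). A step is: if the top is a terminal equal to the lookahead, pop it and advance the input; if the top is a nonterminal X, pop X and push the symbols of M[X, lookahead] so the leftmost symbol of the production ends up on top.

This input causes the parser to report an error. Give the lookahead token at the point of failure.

end

     Stack             Input               Action
  1  $ S               int read end end $  expand S -> F read end
  2  $ end read F      int read end end $  expand F -> N int
  3  $ end read int N  int read end end $  expand N -> ε
  4  $ end read int    int read end end $  match int
  5  $ end read        read end end $      match read
  6  $ end             end end $           match end
  7  $                 end $               error: stack empty but input remains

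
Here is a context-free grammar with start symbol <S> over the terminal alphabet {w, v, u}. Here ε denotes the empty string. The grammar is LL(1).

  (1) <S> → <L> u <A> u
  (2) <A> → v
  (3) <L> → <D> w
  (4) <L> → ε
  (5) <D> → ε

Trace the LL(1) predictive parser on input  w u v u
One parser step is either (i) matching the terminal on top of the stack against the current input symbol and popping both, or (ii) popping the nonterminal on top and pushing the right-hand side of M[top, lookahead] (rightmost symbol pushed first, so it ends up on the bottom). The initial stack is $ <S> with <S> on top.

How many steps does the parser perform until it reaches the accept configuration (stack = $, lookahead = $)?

8

step 1: stack=$ <S>  input=w u v u $  — expand <S> → <L> u <A> u
step 2: stack=$ u <A> u <L>  input=w u v u $  — expand <L> → <D> w
step 3: stack=$ u <A> u w <D>  input=w u v u $  — expand <D> → ε
step 4: stack=$ u <A> u w  input=w u v u $  — match w
step 5: stack=$ u <A> u  input=u v u $  — match u
step 6: stack=$ u <A>  input=v u $  — expand <A> → v
step 7: stack=$ u v  input=v u $  — match v
step 8: stack=$ u  input=u $  — match u
Accept reached after 8 steps.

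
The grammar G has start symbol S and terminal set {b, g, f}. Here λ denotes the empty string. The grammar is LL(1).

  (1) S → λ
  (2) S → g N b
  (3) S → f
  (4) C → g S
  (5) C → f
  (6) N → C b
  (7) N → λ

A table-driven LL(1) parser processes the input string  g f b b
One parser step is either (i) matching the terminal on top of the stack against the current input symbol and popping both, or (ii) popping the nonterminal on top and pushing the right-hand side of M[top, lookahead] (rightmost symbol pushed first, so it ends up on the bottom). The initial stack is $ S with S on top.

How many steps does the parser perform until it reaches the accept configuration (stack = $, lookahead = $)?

step 1: stack=$ S  input=g f b b $  — expand S → g N b
step 2: stack=$ b N g  input=g f b b $  — match g
step 3: stack=$ b N  input=f b b $  — expand N → C b
step 4: stack=$ b b C  input=f b b $  — expand C → f
step 5: stack=$ b b f  input=f b b $  — match f
step 6: stack=$ b b  input=b b $  — match b
step 7: stack=$ b  input=b $  — match b
Accept reached after 7 steps.

7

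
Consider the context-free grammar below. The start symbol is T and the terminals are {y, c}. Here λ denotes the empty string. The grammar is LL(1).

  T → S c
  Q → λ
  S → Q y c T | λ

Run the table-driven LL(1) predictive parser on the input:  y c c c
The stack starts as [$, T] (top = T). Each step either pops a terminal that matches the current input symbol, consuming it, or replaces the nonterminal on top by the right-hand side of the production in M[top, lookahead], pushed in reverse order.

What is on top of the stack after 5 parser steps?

T

step 1: stack=$ T  input=y c c c $  — expand T → S c
step 2: stack=$ c S  input=y c c c $  — expand S → Q y c T
step 3: stack=$ c T c y Q  input=y c c c $  — expand Q → λ
step 4: stack=$ c T c y  input=y c c c $  — match y
step 5: stack=$ c T c  input=c c c $  — match c
Stack after step 5: $ c T (top = T).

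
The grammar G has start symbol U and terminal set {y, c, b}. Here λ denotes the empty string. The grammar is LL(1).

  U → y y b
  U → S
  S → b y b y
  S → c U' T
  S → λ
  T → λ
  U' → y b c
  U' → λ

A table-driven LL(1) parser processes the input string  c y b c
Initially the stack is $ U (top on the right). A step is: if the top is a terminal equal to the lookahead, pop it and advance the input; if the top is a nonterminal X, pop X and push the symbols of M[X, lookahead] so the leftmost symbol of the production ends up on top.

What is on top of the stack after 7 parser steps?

T

step 1: stack=$ U  input=c y b c $  — expand U → S
step 2: stack=$ S  input=c y b c $  — expand S → c U' T
step 3: stack=$ T U' c  input=c y b c $  — match c
step 4: stack=$ T U'  input=y b c $  — expand U' → y b c
step 5: stack=$ T c b y  input=y b c $  — match y
step 6: stack=$ T c b  input=b c $  — match b
step 7: stack=$ T c  input=c $  — match c
Stack after step 7: $ T (top = T).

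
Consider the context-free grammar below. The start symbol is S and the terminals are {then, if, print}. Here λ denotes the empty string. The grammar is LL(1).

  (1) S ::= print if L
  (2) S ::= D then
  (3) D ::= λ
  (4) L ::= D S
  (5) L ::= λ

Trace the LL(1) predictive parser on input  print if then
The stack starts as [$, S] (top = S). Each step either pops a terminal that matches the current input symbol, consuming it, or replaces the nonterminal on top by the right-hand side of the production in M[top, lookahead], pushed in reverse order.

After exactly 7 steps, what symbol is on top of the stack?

     Stack         Input            Action
  1  $ S           print if then $  expand S ::= print if L
  2  $ L if print  print if then $  match print
  3  $ L if        if then $        match if
  4  $ L           then $           expand L ::= D S
  5  $ S D         then $           expand D ::= λ
  6  $ S           then $           expand S ::= D then
  7  $ then D      then $           expand D ::= λ
Stack after step 7: $ then (top = then).

then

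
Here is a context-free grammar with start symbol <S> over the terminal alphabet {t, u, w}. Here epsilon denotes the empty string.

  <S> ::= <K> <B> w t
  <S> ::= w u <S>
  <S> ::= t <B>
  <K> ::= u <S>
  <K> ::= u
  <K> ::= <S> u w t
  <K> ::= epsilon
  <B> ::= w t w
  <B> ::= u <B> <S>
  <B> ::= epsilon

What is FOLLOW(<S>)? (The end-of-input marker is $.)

{$, t, u, w}

FIRST(<B>): from <B>::=w t w we get {w}; from <B>::=u <B> <S> we get {u}; from <B>::=epsilon we get {epsilon}. So FIRST(<B>) = {epsilon, u, w}.
FIRST(<S>): from <S>::=<K> <B> w t we get {t, u, w}; from <S>::=w u <S> we get {w}; from <S>::=t <B> we get {t}. So FIRST(<S>) = {t, u, w}.
FIRST(<K>): from <K>::=u <S> we get {u}; from <K>::=u we get {u}; from <K>::=<S> u w t we get {t, u, w}; from <K>::=epsilon we get {epsilon}. So FIRST(<K>) = {epsilon, t, u, w}.
FOLLOW(<S>) includes $ since <S> is the start symbol.
FOLLOW(<K>): in <S>::=<K> <B> w t, <K> is followed by <B> w t with FIRST {u, w}. Thus FOLLOW(<K>) = {u, w}.
FOLLOW(<S>): in <S>::=w u <S>, the suffix after <S> is empty (adds nothing new); in <K>::=u <S>, the suffix after <S> is empty, so FOLLOW(<S>) ⊇ FOLLOW(<K>) = {u, w}; in <K>::=<S> u w t, <S> is followed by u w t with FIRST {u}; in <B>::=u <B> <S>, the suffix after <S> is empty, so FOLLOW(<S>) ⊇ FOLLOW(<B>) = {$, t, u, w}. Thus FOLLOW(<S>) = {$, t, u, w}.
FOLLOW(<B>): in <S>::=<K> <B> w t, <B> is followed by w t with FIRST {w}; in <S>::=t <B>, the suffix after <B> is empty, so FOLLOW(<B>) ⊇ FOLLOW(<S>) = {$, t, u, w}; in <B>::=u <B> <S>, <B> is followed by <S> with FIRST {t, u, w}. Thus FOLLOW(<B>) = {$, t, u, w}.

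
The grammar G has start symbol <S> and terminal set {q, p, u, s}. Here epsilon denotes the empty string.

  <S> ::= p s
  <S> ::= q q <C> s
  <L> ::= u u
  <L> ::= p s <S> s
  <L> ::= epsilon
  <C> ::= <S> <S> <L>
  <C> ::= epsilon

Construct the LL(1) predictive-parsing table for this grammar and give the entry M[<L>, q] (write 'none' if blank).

none

FIRST(<S>): from <S>::=p s we get {p}; from <S>::=q q <C> s we get {q}. So FIRST(<S>) = {p, q}.
FIRST(<L>): from <L>::=u u we get {u}; from <L>::=p s <S> s we get {p}; from <L>::=epsilon we get {epsilon}. So FIRST(<L>) = {epsilon, p, u}.
FIRST(<C>): from <C>::=<S> <S> <L> we get {p, q}; from <C>::=epsilon we get {epsilon}. So FIRST(<C>) = {epsilon, p, q}.
FOLLOW(<S>) includes $ since <S> is the start symbol.
FOLLOW(<C>): in <S>::=q q <C> s, <C> is followed by s with FIRST {s}. Thus FOLLOW(<C>) = {s}.
FOLLOW(<L>): in <C>::=<S> <S> <L>, the suffix after <L> is empty, so FOLLOW(<L>) ⊇ FOLLOW(<C>) = {s}. Thus FOLLOW(<L>) = {s}.
For <L> ::= u u: FIRST(u u) = {u}, so it goes in M[<L>, t] for t ∈ {u}.
For <L> ::= p s <S> s: FIRST(p s <S> s) = {p}, so it goes in M[<L>, t] for t ∈ {p}.
For <L> ::= epsilon: FIRST(epsilon) = {epsilon}, so it goes in M[<L>, t] for t ∈ {}; since epsilon ∈ FIRST, also for every t ∈ FOLLOW(<L>) = {s}.
None of these place a production in M[<L>, q].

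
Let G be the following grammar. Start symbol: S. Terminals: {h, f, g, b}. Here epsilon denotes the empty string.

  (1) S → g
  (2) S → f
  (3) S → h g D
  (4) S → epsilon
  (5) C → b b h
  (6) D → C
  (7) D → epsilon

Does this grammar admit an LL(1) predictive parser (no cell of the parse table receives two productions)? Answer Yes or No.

FIRST(S) = {epsilon, f, g, h}
FIRST(C) = {b}
FIRST(D) = {epsilon, b}
FOLLOW(S) = {$}
FOLLOW(C) = {$}
FOLLOW(D) = {$}
Each cell of M receives at most one production.

Yes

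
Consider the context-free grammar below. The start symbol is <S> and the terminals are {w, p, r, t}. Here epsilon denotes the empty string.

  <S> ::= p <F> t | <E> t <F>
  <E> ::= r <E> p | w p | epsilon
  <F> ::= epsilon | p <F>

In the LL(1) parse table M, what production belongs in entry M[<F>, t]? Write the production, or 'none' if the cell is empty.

<F> ::= epsilon

FIRST(<E>): from <E>::=r <E> p we get {r}; from <E>::=w p we get {w}; from <E>::=epsilon we get {epsilon}. So FIRST(<E>) = {epsilon, r, w}.
FIRST(<F>): from <F>::=epsilon we get {epsilon}; from <F>::=p <F> we get {p}. So FIRST(<F>) = {epsilon, p}.
FIRST(<S>): from <S>::=p <F> t we get {p}; from <S>::=<E> t <F> we get {r, t, w}. So FIRST(<S>) = {p, r, t, w}.
FOLLOW(<S>) includes $ since <S> is the start symbol.
FOLLOW(<S>): <S> appears on no right-hand side. Thus FOLLOW(<S>) = {$}.
FOLLOW(<F>): in <S>::=p <F> t, <F> is followed by t with FIRST {t}; in <S>::=<E> t <F>, the suffix after <F> is empty, so FOLLOW(<F>) ⊇ FOLLOW(<S>) = {$}; in <F>::=p <F>, the suffix after <F> is empty (adds nothing new). Thus FOLLOW(<F>) = {$, t}.
For <F> ::= epsilon: FIRST(epsilon) = {epsilon}, so it goes in M[<F>, t] for t ∈ {}; since epsilon ∈ FIRST, also for every t ∈ FOLLOW(<F>) = {$, t}.
For <F> ::= p <F>: FIRST(p <F>) = {p}, so it goes in M[<F>, t] for t ∈ {p}.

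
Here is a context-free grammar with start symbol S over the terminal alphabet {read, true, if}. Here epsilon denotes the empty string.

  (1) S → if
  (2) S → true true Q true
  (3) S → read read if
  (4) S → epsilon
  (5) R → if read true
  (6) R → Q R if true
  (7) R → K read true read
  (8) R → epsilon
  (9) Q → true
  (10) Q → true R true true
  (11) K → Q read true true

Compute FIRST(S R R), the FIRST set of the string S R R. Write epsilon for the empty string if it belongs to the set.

{epsilon, if, read, true}

FIRST(S) = {epsilon, if, read, true}
FIRST(Q) = {true}
FIRST(K) = {true}  (via Q read true true)
FIRST(R) = {epsilon, if, true}  (via Q R if true, K read true read)
FIRST(S R R): take FIRST of each symbol in turn, carrying on past any symbol whose FIRST contains epsilon; result {epsilon, if, read, true}.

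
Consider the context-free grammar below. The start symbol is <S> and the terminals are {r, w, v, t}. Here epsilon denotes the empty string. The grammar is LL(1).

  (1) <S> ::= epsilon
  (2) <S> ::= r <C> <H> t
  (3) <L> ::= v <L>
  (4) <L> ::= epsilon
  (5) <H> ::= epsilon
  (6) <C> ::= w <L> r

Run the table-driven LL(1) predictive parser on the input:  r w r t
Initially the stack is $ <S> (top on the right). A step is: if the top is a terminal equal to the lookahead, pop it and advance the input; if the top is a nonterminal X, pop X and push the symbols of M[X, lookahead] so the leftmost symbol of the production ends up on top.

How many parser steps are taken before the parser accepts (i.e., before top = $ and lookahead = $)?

step 1: stack=$ <S>  input=r w r t $  — expand <S> ::= r <C> <H> t
step 2: stack=$ t <H> <C> r  input=r w r t $  — match r
step 3: stack=$ t <H> <C>  input=w r t $  — expand <C> ::= w <L> r
step 4: stack=$ t <H> r <L> w  input=w r t $  — match w
step 5: stack=$ t <H> r <L>  input=r t $  — expand <L> ::= epsilon
step 6: stack=$ t <H> r  input=r t $  — match r
step 7: stack=$ t <H>  input=t $  — expand <H> ::= epsilon
step 8: stack=$ t  input=t $  — match t
Accept reached after 8 steps.

8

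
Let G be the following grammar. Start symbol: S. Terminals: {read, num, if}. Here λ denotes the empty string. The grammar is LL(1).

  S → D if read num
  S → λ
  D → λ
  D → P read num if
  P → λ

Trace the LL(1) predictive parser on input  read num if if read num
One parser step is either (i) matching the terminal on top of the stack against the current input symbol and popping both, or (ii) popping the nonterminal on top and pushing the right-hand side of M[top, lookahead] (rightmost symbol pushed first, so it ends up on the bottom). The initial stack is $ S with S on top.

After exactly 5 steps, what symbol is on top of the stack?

step 1: stack=$ S  input=read num if if read num $  — expand S → D if read num
step 2: stack=$ num read if D  input=read num if if read num $  — expand D → P read num if
step 3: stack=$ num read if if num read P  input=read num if if read num $  — expand P → λ
step 4: stack=$ num read if if num read  input=read num if if read num $  — match read
step 5: stack=$ num read if if num  input=num if if read num $  — match num
Stack after step 5: $ num read if if (top = if).

if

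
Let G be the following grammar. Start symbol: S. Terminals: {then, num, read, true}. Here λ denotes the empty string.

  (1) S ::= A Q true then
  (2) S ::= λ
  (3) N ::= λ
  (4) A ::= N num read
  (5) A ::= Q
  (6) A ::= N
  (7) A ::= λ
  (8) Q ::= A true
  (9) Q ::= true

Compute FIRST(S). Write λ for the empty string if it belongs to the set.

{λ, num, true}

FIRST(N): from N::=λ we get {λ}. So FIRST(N) = {λ}.
FIRST(S): from S::=A Q true then we get {num, true}; from S::=λ we get {λ}. So FIRST(S) = {λ, num, true}.
FIRST(A): from A::=N num read we get {num}; from A::=Q we get {num, true}; from A::=N we get {λ}; from A::=λ we get {λ}. So FIRST(A) = {λ, num, true}.
FIRST(Q): from Q::=A true we get {num, true}; from Q::=true we get {true}. So FIRST(Q) = {num, true}.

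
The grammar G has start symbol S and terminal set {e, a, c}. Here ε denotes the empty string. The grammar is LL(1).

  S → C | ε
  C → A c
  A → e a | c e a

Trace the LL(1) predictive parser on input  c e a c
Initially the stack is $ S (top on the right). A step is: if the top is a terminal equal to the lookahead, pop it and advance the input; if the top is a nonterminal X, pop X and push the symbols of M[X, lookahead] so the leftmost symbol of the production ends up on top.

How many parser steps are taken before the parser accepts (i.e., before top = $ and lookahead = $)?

7

step 1: stack=$ S  input=c e a c $  — expand S → C
step 2: stack=$ C  input=c e a c $  — expand C → A c
step 3: stack=$ c A  input=c e a c $  — expand A → c e a
step 4: stack=$ c a e c  input=c e a c $  — match c
step 5: stack=$ c a e  input=e a c $  — match e
step 6: stack=$ c a  input=a c $  — match a
step 7: stack=$ c  input=c $  — match c
Accept reached after 7 steps.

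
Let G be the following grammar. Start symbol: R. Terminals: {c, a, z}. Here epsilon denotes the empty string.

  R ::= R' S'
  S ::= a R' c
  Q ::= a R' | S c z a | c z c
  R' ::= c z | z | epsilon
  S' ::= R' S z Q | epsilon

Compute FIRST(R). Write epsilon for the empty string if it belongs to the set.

{epsilon, a, c, z}

FIRST(S): from S::=a R' c we get {a}. So FIRST(S) = {a}.
FIRST(R'): from R'::=c z we get {c}; from R'::=z we get {z}; from R'::=epsilon we get {epsilon}. So FIRST(R') = {epsilon, c, z}.
FIRST(Q): from Q::=a R' we get {a}; from Q::=S c z a we get {a}; from Q::=c z c we get {c}. So FIRST(Q) = {a, c}.
FIRST(S'): from S'::=R' S z Q we get {a, c, z}; from S'::=epsilon we get {epsilon}. So FIRST(S') = {epsilon, a, c, z}.
FIRST(R): from R::=R' S' we get {epsilon, a, c, z}. So FIRST(R) = {epsilon, a, c, z}.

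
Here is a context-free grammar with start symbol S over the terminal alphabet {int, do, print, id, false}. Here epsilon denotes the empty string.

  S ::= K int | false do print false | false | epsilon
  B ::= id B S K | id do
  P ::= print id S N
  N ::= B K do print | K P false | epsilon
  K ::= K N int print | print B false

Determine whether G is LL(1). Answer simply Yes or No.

FIRST(S) = {epsilon, false, print}
FIRST(B) = {id}
FIRST(P) = {print}
FIRST(N) = {epsilon, id, print}
FIRST(K) = {print}
FOLLOW(S) = {$, false, id, print}
FOLLOW(B) = {false, print}
FOLLOW(P) = {false}
FOLLOW(N) = {false, int}
FOLLOW(K) = {do, false, id, int, print}
Cell M[B, id] receives both B ::= id B S K and B ::= id do — the grammar is not LL(1).

No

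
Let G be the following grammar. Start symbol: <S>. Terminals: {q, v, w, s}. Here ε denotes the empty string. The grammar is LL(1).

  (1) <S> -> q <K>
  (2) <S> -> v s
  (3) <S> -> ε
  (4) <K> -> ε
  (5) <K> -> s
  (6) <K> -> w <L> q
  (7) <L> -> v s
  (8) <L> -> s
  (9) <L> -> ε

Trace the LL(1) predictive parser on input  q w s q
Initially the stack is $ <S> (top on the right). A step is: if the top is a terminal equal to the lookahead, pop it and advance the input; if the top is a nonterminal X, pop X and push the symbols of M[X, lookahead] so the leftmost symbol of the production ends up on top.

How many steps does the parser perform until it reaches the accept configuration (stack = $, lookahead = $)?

step 1: stack=$ <S>  input=q w s q $  — expand <S> -> q <K>
step 2: stack=$ <K> q  input=q w s q $  — match q
step 3: stack=$ <K>  input=w s q $  — expand <K> -> w <L> q
step 4: stack=$ q <L> w  input=w s q $  — match w
step 5: stack=$ q <L>  input=s q $  — expand <L> -> s
step 6: stack=$ q s  input=s q $  — match s
step 7: stack=$ q  input=q $  — match q
Accept reached after 7 steps.

7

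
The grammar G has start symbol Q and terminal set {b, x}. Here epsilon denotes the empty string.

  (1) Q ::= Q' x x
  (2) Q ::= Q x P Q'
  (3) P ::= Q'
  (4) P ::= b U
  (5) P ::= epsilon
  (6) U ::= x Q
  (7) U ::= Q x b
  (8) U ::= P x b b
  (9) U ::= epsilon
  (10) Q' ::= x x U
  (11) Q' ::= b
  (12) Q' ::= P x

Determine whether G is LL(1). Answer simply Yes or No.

No

FIRST(Q) = {b, x}
FIRST(P) = {epsilon, b, x}
FIRST(U) = {epsilon, b, x}
FIRST(Q') = {b, x}
FOLLOW(Q) = {$, b, x}
FOLLOW(P) = {b, x}
FOLLOW(U) = {$, b, x}
FOLLOW(Q') = {$, b, x}
Cell M[P, b] receives both P ::= Q' and P ::= b U and P ::= epsilon — the grammar is not LL(1).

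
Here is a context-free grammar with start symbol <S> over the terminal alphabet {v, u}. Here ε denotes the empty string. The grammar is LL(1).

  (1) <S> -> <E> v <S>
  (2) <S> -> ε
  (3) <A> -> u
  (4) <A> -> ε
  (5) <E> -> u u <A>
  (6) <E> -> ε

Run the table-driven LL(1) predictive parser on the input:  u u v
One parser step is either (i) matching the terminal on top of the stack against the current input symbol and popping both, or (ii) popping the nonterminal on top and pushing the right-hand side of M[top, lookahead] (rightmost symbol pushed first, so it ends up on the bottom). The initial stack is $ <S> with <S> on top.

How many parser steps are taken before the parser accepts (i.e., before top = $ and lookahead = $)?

step 1: stack=$ <S>  input=u u v $  — expand <S> -> <E> v <S>
step 2: stack=$ <S> v <E>  input=u u v $  — expand <E> -> u u <A>
step 3: stack=$ <S> v <A> u u  input=u u v $  — match u
step 4: stack=$ <S> v <A> u  input=u v $  — match u
step 5: stack=$ <S> v <A>  input=v $  — expand <A> -> ε
step 6: stack=$ <S> v  input=v $  — match v
step 7: stack=$ <S>  input=$  — expand <S> -> ε
Accept reached after 7 steps.

7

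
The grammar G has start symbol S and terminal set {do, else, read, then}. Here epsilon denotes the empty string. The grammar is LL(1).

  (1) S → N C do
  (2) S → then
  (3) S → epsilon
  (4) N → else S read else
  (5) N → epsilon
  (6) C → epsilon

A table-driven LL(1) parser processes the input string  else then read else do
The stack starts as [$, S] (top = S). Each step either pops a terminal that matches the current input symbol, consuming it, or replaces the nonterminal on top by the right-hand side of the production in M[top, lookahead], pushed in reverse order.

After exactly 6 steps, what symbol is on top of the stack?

else

     Stack                    Input                     Action
  1  $ S                      else then read else do $  expand S → N C do
  2  $ do C N                 else then read else do $  expand N → else S read else
  3  $ do C else read S else  else then read else do $  match else
  4  $ do C else read S       then read else do $       expand S → then
  5  $ do C else read then    then read else do $       match then
  6  $ do C else read         read else do $            match read
Stack after step 6: $ do C else (top = else).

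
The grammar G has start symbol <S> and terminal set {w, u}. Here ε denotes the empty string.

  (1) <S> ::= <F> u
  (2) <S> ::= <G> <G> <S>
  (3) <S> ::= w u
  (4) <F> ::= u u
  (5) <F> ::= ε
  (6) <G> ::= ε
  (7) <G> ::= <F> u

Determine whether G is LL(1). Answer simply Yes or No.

FIRST(<S>) = {u, w}
FIRST(<F>) = {ε, u}
FIRST(<G>) = {ε, u}
FOLLOW(<S>) = {$}
FOLLOW(<F>) = {u}
FOLLOW(<G>) = {u, w}
Cell M[<F>, u] receives both <F> ::= u u and <F> ::= ε — the grammar is not LL(1).

No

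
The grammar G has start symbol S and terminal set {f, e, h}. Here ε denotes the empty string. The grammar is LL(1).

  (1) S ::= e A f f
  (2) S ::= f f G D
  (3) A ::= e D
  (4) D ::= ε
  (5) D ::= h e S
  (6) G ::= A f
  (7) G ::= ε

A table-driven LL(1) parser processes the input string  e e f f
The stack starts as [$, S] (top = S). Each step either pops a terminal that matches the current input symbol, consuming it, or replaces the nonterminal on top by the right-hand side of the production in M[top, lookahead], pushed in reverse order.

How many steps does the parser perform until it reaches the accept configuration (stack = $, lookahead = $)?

7

     Stack      Input      Action
  1  $ S        e e f f $  expand S ::= e A f f
  2  $ f f A e  e e f f $  match e
  3  $ f f A    e f f $    expand A ::= e D
  4  $ f f D e  e f f $    match e
  5  $ f f D    f f $      expand D ::= ε
  6  $ f f      f f $      match f
  7  $ f        f $        match f
Accept reached after 7 steps.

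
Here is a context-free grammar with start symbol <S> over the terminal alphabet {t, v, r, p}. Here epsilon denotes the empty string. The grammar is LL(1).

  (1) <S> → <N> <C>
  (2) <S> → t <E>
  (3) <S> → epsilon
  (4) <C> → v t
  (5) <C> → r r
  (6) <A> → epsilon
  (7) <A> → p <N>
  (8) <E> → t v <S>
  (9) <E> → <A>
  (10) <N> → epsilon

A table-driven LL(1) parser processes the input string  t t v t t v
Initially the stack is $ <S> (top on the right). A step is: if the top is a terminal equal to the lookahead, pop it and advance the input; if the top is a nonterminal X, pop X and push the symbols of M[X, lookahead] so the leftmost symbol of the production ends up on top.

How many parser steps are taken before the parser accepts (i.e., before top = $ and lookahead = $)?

11

step 1: stack=$ <S>  input=t t v t t v $  — expand <S> → t <E>
step 2: stack=$ <E> t  input=t t v t t v $  — match t
step 3: stack=$ <E>  input=t v t t v $  — expand <E> → t v <S>
step 4: stack=$ <S> v t  input=t v t t v $  — match t
step 5: stack=$ <S> v  input=v t t v $  — match v
step 6: stack=$ <S>  input=t t v $  — expand <S> → t <E>
step 7: stack=$ <E> t  input=t t v $  — match t
step 8: stack=$ <E>  input=t v $  — expand <E> → t v <S>
step 9: stack=$ <S> v t  input=t v $  — match t
step 10: stack=$ <S> v  input=v $  — match v
step 11: stack=$ <S>  input=$  — expand <S> → epsilon
Accept reached after 11 steps.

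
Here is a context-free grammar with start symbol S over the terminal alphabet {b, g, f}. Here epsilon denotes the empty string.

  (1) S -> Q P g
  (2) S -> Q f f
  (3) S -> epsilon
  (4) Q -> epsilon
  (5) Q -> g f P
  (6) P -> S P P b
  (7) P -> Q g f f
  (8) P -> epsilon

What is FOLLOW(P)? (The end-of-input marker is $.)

FIRST(Q) = {epsilon, g}
FIRST(S) = {epsilon, b, f, g}  (via Q P g, Q f f)
FIRST(P) = {epsilon, b, f, g}  (via S P P b, Q g f f)
FOLLOW(S) includes $ since S is the start symbol.
FOLLOW(S): in P->S P P b, S is followed by P P b with FIRST {b, f, g}. Thus FOLLOW(S) = {$, b, f, g}.
FOLLOW(Q): in S->Q P g, Q is followed by P g with FIRST {b, f, g}; in S->Q f f, Q is followed by f f with FIRST {f}; in P->Q g f f, Q is followed by g f f with FIRST {g}. Thus FOLLOW(Q) = {b, f, g}.
FOLLOW(P): in S->Q P g, P is followed by g with FIRST {g}; in Q->g f P, the suffix after P is empty, so FOLLOW(P) ⊇ FOLLOW(Q) = {b, f, g}; in P->S P P b (occurrence 1), P is followed by P b with FIRST {b, f, g}; in P->S P P b (occurrence 2), P is followed by b with FIRST {b}. Thus FOLLOW(P) = {b, f, g}.

{b, f, g}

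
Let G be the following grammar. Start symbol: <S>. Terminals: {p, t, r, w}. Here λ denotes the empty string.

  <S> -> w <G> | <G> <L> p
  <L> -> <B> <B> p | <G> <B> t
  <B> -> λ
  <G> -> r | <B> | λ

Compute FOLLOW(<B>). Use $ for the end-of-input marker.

FIRST(<B>): from <B>->λ we get {λ}. So FIRST(<B>) = {λ}.
FIRST(<G>): from <G>->r we get {r}; from <G>-><B> we get {λ}; from <G>->λ we get {λ}. So FIRST(<G>) = {λ, r}.
FIRST(<L>): from <L>-><B> <B> p we get {p}; from <L>-><G> <B> t we get {r, t}. So FIRST(<L>) = {p, r, t}.
FIRST(<S>): from <S>->w <G> we get {w}; from <S>-><G> <L> p we get {p, r, t}. So FIRST(<S>) = {p, r, t, w}.
FOLLOW(<S>) includes $ since <S> is the start symbol.
FOLLOW(<S>): <S> appears on no right-hand side. Thus FOLLOW(<S>) = {$}.
FOLLOW(<L>): in <S>-><G> <L> p, <L> is followed by p with FIRST {p}. Thus FOLLOW(<L>) = {p}.
FOLLOW(<G>): in <S>->w <G>, the suffix after <G> is empty, so FOLLOW(<G>) ⊇ FOLLOW(<S>) = {$}; in <S>-><G> <L> p, <G> is followed by <L> p with FIRST {p, r, t}; in <L>-><G> <B> t, <G> is followed by <B> t with FIRST {t}. Thus FOLLOW(<G>) = {$, p, r, t}.
FOLLOW(<B>): in <L>-><B> <B> p (occurrence 1), <B> is followed by <B> p with FIRST {p}; in <L>-><B> <B> p (occurrence 2), <B> is followed by p with FIRST {p}; in <L>-><G> <B> t, <B> is followed by t with FIRST {t}; in <G>-><B>, the suffix after <B> is empty, so FOLLOW(<B>) ⊇ FOLLOW(<G>) = {$, p, r, t}. Thus FOLLOW(<B>) = {$, p, r, t}.

{$, p, r, t}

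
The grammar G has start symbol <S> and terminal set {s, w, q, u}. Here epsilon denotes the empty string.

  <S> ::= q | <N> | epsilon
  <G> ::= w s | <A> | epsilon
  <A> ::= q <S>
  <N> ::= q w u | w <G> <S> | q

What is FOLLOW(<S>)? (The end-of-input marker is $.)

{$, q, w}

FIRST(<A>): from <A>::=q <S> we get {q}. So FIRST(<A>) = {q}.
FIRST(<N>): from <N>::=q w u we get {q}; from <N>::=w <G> <S> we get {w}; from <N>::=q we get {q}. So FIRST(<N>) = {q, w}.
FIRST(<S>): from <S>::=q we get {q}; from <S>::=<N> we get {q, w}; from <S>::=epsilon we get {epsilon}. So FIRST(<S>) = {epsilon, q, w}.
FIRST(<G>): from <G>::=w s we get {w}; from <G>::=<A> we get {q}; from <G>::=epsilon we get {epsilon}. So FIRST(<G>) = {epsilon, q, w}.
FOLLOW(<S>) includes $ since <S> is the start symbol.
FOLLOW(<S>): in <A>::=q <S>, the suffix after <S> is empty, so FOLLOW(<S>) ⊇ FOLLOW(<A>) = {$, q, w}; in <N>::=w <G> <S>, the suffix after <S> is empty, so FOLLOW(<S>) ⊇ FOLLOW(<N>) = {$, q, w}. Thus FOLLOW(<S>) = {$, q, w}.
FOLLOW(<N>): in <S>::=<N>, the suffix after <N> is empty, so FOLLOW(<N>) ⊇ FOLLOW(<S>) = {$, q, w}. Thus FOLLOW(<N>) = {$, q, w}.
FOLLOW(<G>): in <N>::=w <G> <S>, <G> is followed by <S> with FIRST {epsilon, q, w}; in <N>::=w <G> <S>, the suffix after <G> is nullable, so FOLLOW(<G>) ⊇ FOLLOW(<N>) = {$, q, w}. Thus FOLLOW(<G>) = {$, q, w}.
FOLLOW(<A>): in <G>::=<A>, the suffix after <A> is empty, so FOLLOW(<A>) ⊇ FOLLOW(<G>) = {$, q, w}. Thus FOLLOW(<A>) = {$, q, w}.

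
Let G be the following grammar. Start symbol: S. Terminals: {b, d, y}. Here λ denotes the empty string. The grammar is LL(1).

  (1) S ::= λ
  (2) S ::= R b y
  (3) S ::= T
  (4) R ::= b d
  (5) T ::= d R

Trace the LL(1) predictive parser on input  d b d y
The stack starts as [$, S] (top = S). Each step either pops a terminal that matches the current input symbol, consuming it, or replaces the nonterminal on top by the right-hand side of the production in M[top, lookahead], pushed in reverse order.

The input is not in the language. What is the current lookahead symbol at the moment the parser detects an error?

y

step 1: stack=$ S  input=d b d y $  — expand S ::= T
step 2: stack=$ T  input=d b d y $  — expand T ::= d R
step 3: stack=$ R d  input=d b d y $  — match d
step 4: stack=$ R  input=b d y $  — expand R ::= b d
step 5: stack=$ d b  input=b d y $  — match b
step 6: stack=$ d  input=d y $  — match d
step 7: stack=$  input=y $  — error: stack empty but input remains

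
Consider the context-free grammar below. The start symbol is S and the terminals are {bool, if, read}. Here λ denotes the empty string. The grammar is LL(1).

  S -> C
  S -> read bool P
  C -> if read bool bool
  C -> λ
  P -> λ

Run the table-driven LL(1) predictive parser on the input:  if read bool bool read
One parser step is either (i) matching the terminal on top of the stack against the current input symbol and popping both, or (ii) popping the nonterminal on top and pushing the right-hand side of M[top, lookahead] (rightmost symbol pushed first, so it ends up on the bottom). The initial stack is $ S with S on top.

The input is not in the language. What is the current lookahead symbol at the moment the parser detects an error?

step 1: stack=$ S  input=if read bool bool read $  — expand S -> C
step 2: stack=$ C  input=if read bool bool read $  — expand C -> if read bool bool
step 3: stack=$ bool bool read if  input=if read bool bool read $  — match if
step 4: stack=$ bool bool read  input=read bool bool read $  — match read
step 5: stack=$ bool bool  input=bool bool read $  — match bool
step 6: stack=$ bool  input=bool read $  — match bool
step 7: stack=$  input=read $  — error: stack empty but input remains

read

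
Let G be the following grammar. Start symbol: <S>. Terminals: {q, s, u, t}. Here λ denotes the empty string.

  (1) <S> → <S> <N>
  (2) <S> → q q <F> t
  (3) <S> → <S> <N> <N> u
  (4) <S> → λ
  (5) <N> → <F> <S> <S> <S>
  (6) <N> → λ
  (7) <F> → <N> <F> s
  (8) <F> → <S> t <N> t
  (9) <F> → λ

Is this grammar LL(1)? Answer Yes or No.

FIRST(<S>) = {λ, q, s, t, u}
FIRST(<N>) = {λ, q, s, t, u}
FIRST(<F>) = {λ, q, s, t, u}
FOLLOW(<S>) = {$, q, s, t, u}
FOLLOW(<N>) = {$, q, s, t, u}
FOLLOW(<F>) = {$, q, s, t, u}
Cell M[<F>, q] receives both <F> → <N> <F> s and <F> → <S> t <N> t and <F> → λ — the grammar is not LL(1).

No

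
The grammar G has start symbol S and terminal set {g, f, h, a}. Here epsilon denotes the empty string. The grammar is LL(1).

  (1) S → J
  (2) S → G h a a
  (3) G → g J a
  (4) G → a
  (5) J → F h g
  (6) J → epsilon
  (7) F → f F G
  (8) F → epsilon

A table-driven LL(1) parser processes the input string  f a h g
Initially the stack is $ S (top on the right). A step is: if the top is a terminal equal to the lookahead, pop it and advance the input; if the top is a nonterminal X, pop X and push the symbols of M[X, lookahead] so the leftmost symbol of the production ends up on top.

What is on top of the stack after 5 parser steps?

     Stack        Input      Action
  1  $ S          f a h g $  expand S → J
  2  $ J          f a h g $  expand J → F h g
  3  $ g h F      f a h g $  expand F → f F G
  4  $ g h G F f  f a h g $  match f
  5  $ g h G F    a h g $    expand F → epsilon
Stack after step 5: $ g h G (top = G).

G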